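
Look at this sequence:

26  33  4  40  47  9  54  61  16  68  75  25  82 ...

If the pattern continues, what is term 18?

Reading positions in blocks of 3 reveals the pattern AAB — 2 tracks woven together.
Track A: 26, 33, 40, 47, 54, 61, 68, 75, 82 (arithmetic, step +7).
Track B: 4, 9, 16, 25 (perfect squares starting at 2²).
Position 18 falls in track B as its term 6, giving 49.

49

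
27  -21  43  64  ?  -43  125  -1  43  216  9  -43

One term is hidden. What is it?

Taking every 3rd term gives 3 separate tracks.
Stream A is 27, 64, 125, 216, which is the cubes 3³, 4³, 5³, ….
Stream B is -21, ?, -1, 9, which is adding 10 each time.
Stream C is 43, -43, 43, -43, which is alternating ±43.
Stream B's pattern makes the blank -11.

-11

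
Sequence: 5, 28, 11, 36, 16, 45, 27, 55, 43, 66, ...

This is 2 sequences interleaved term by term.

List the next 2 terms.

70, 78

Odd-indexed and even-indexed terms follow separate rules.
Subsequence A: 5, 11, 16, 27, 43 — Fibonacci-style (each term is the sum of the two before it).
Subsequence B: 28, 36, 45, 55, 66 — triangular numbers starting at T_7.
Position 11 → subsequence A, term 6 = 70.
Term 12 comes from subsequence B (its 6th entry): 78.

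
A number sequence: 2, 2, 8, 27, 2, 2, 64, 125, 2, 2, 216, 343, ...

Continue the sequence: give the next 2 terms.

2, 2

The slot pattern repeats as AABB (period 4), so there are 2 interleaved tracks.
Stream A = 2, 2, 2, 2, 2, 2: always 2.
Stream B = 8, 27, 64, 125, 216, 343: perfect cubes starting at 2³.
Term 13 comes from stream A (its 7th entry): 2.
Term 14 comes from stream A (its 8th entry): 2.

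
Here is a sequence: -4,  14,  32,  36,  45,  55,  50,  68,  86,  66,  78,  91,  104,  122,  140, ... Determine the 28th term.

Positions follow the repeating pattern AAABBB; grouping by letter gives 2 tracks.
Subsequence A = -4, 14, 32, 50, 68, 86, 104, 122, 140: linear: a_n = -22 + 18·n.
Subsequence B = 36, 45, 55, 66, 78, 91: triangular numbers starting at T_8.
The 28th slot belongs to subsequence B; its 13th term is 210.

210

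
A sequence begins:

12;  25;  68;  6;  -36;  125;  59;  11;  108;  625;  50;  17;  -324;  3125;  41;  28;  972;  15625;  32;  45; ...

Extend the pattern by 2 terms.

Taking every 4th term gives 4 separate tracks.
Stream A is 12, -36, 108, -324, 972, which is geometric with ratio -3.
Stream B is 25, 125, 625, 3125, 15625, which is powers 5^2, 5^3, 5^4, ….
Stream C is 68, 59, 50, 41, 32, which is arithmetic, step −9.
Stream D is 6, 11, 17, 28, 45, which is Fibonacci-style (each term is the sum of the two before it).
The 21st slot belongs to stream A; its 6th term is -2916.
Term 22 comes from stream B (its 6th entry): 78125.

-2916, 78125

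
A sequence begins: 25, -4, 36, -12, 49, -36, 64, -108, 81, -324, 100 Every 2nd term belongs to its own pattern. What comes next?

-972

Odd-indexed and even-indexed terms follow separate rules.
Track A = 25, 36, 49, 64, 81, 100: consecutive squares n² from n = 5.
Track B = -4, -12, -36, -108, -324: geometric with ratio 3.
The 12th slot belongs to track B; its 6th term is -972.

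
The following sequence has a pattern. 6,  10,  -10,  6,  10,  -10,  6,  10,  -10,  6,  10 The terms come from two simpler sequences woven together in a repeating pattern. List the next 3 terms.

The slot pattern repeats as ABB (period 3), so there are 2 interleaved tracks.
Subsequence A: 6, 6, 6, 6 (always 6).
Subsequence B: 10, -10, 10, -10, 10, -10, 10 (oscillating between 10 and -10).
The 12th slot belongs to subsequence B; its 8th term is -10.
Position 13 falls in subsequence A as its term 5, giving 6.
The 14th slot belongs to subsequence B; its 9th term is 10.

-10, 6, 10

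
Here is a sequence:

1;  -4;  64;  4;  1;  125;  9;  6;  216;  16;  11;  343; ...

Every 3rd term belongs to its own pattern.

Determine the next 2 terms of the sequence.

25, 16

Read the sequence 3 terms at a time; column i is its own pattern.
Track A: 1, 4, 9, 16 (the squares 1², 2², 3², …).
Track B: -4, 1, 6, 11 (arithmetic with common difference +5).
Track C: 64, 125, 216, 343 (the cubes 4³, 5³, 6³, …).
Position 13 falls in track A as its term 5, giving 25.
Position 14 falls in track B as its term 5, giving 16.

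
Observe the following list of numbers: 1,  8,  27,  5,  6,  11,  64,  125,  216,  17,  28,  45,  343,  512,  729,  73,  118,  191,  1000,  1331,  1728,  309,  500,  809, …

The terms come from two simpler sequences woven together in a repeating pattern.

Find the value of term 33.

Positions follow the repeating pattern AAABBB; grouping by letter gives 2 tracks.
Track A: 1, 8, 27, 64, 125, 216, 343, 512, 729, 1000, 1331, 1728 — perfect cubes starting at 1³.
Track B: 5, 6, 11, 17, 28, 45, 73, 118, 191, 309, 500, 809 — a Fibonacci-like recurrence a_n = a_{n-1} + a_{n-2}.
Term 33 comes from track A (its 18th entry): 5832.

5832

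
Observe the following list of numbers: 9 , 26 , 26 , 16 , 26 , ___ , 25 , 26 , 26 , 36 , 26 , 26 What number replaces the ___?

The slot pattern repeats as ABB (period 3), so there are 2 interleaved tracks.
Subsequence A: 9, 16, 25, 36 — the squares 3², 4², 5², ….
Subsequence B: 26, 26, 26, ?, 26, 26, 26, 26 — always 26.
The gap is subsequence B's term 4; the rule gives 26.

26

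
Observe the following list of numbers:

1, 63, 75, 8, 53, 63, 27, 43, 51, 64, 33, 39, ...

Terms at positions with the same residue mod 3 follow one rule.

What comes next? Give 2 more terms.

Read the sequence 3 terms at a time; column i is its own pattern.
Track A: 1, 8, 27, 64. The cubes 1³, 2³, 3³, ….
Track B: 63, 53, 43, 33. Subtracting 10 each time.
Track C: 75, 63, 51, 39. Arithmetic, step −12.
The 13th slot belongs to track A; its 5th term is 125.
Term 14 comes from track B (its 5th entry): 23.

125, 23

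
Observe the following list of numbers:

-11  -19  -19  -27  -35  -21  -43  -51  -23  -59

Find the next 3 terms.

-67, -25, -75

Positions follow the repeating pattern AAB; grouping by letter gives 2 tracks.
Subsequence A is -11, -19, -27, -35, -43, -51, -59, which is subtracting 8 each time.
Subsequence B is -19, -21, -23, which is arithmetic, step −2.
The 11th slot belongs to subsequence A; its 8th term is -67.
The 12th slot belongs to subsequence B; its 4th term is -25.
Position 13 → subsequence A, term 9 = -75.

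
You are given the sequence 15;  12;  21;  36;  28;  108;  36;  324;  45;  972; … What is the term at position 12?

Split by position mod 2 into 2 tracks.
Track A: 15, 21, 28, 36, 45 (triangular numbers starting at T_5).
Track B: 12, 36, 108, 324, 972 (geometric with ratio 3).
Position 12 → track B, term 6 = 2916.

2916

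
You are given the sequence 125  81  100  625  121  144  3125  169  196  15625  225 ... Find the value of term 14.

Positions follow the repeating pattern ABB; grouping by letter gives 2 tracks.
Track A: 125, 625, 3125, 15625. Powers of 5.
Track B: 81, 100, 121, 144, 169, 196, 225. Consecutive squares n² from n = 9.
The 14th slot belongs to track B; its 9th term is 289.

289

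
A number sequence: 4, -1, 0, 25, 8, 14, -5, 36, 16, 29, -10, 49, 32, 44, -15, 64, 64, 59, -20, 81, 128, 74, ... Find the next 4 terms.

-25, 100, 256, 89

Taking every 4th term gives 4 separate tracks.
Track A: 4, 8, 16, 32, 64, 128. Geometric, ×2 each step.
Track B: -1, 14, 29, 44, 59, 74. Arithmetic with common difference +15.
Track C: 0, -5, -10, -15, -20. Subtracting 5 each time.
Track D: 25, 36, 49, 64, 81. The squares 5², 6², 7², ….
Position 23 falls in track C as its term 6, giving -25.
The 24th slot belongs to track D; its 6th term is 100.
Position 25 → track A, term 7 = 256.
The 26th slot belongs to track B; its 7th term is 89.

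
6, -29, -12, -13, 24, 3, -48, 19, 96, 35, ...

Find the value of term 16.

83

The terms cycle through 2 interleaved subsequences.
Stream A is 6, -12, 24, -48, 96, which is multiplying by -2 each time.
Stream B is -29, -13, 3, 19, 35, which is arithmetic, step +16.
The 16th slot belongs to stream B; its 8th term is 83.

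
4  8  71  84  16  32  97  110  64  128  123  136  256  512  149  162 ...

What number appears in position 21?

4096

Positions follow the repeating pattern AABB; grouping by letter gives 2 tracks.
Stream A: 4, 8, 16, 32, 64, 128, 256, 512. Powers 2^2, 2^3, 2^4, ….
Stream B: 71, 84, 97, 110, 123, 136, 149, 162. Adding 13 each time.
Position 21 falls in stream A as its term 11, giving 4096.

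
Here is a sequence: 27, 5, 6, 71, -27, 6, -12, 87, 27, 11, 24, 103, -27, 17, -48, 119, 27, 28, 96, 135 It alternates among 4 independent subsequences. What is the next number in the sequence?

-27

Split by position mod 4 into 4 tracks.
Stream A is 27, -27, 27, -27, 27, which is oscillating between 27 and -27.
Stream B is 5, 6, 11, 17, 28, which is a Fibonacci-like recurrence a_n = a_{n-1} + a_{n-2}.
Stream C is 6, -12, 24, -48, 96, which is a geometric progression (common ratio -2).
Stream D is 71, 87, 103, 119, 135, which is arithmetic with common difference +16.
The 21st slot belongs to stream A; its 6th term is -27.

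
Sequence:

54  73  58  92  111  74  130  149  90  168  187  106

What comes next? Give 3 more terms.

Positions follow the repeating pattern AAB; grouping by letter gives 2 tracks.
Subsequence A is 54, 73, 92, 111, 130, 149, 168, 187, which is arithmetic, step +19.
Subsequence B is 58, 74, 90, 106, which is adding 16 each time.
Position 13 falls in subsequence A as its term 9, giving 206.
Position 14 → subsequence A, term 10 = 225.
Position 15 → subsequence B, term 5 = 122.

206, 225, 122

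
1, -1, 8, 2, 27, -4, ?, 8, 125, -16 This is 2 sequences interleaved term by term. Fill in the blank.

64

Odd-indexed and even-indexed terms follow separate rules.
Stream A: 1, 8, 27, ?, 125 — the cubes 1³, 2³, 3³, ….
Stream B: -1, 2, -4, 8, -16 — geometric with ratio -2.
So the missing entry in stream A is 64.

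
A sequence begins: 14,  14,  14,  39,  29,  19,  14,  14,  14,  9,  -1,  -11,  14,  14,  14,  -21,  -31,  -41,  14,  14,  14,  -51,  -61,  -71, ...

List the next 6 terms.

14, 14, 14, -81, -91, -101

The slot pattern repeats as AAABBB (period 6), so there are 2 interleaved tracks.
Stream A: 14, 14, 14, 14, 14, 14, 14, 14, 14, 14, 14, 14. The constant sequence 14.
Stream B: 39, 29, 19, 9, -1, -11, -21, -31, -41, -51, -61, -71. Linear: a_n = 49 − 10·n.
Term 25 comes from stream A (its 13th entry): 14.
The 26th slot belongs to stream A; its 14th term is 14.
Position 27 → stream A, term 15 = 14.
The 28th slot belongs to stream B; its 13th term is -81.
Term 29 comes from stream B (its 14th entry): -91.
Position 30 falls in stream B as its term 15, giving -101.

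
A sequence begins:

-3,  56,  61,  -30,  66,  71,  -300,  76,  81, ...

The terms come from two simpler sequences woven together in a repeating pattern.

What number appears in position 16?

The slot pattern repeats as ABB (period 3), so there are 2 interleaved tracks.
Track A: -3, -30, -300 — multiplying by 10 each time.
Track B: 56, 61, 66, 71, 76, 81 — linear: a_n = 51 + 5·n.
Position 16 falls in track A as its term 6, giving -300000.

-300000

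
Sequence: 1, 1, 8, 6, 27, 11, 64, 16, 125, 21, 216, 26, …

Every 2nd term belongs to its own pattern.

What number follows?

Taking every 2nd term gives 2 separate tracks.
Stream A = 1, 8, 27, 64, 125, 216: consecutive cubes n³ from n = 1.
Stream B = 1, 6, 11, 16, 21, 26: arithmetic, step +5.
Position 13 → stream A, term 7 = 343.

343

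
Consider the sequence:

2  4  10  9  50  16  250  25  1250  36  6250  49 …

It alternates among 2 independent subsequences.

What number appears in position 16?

81

Split by position mod 2 into 2 tracks.
Track A: 2, 10, 50, 250, 1250, 6250. Geometric, ×5 each step.
Track B: 4, 9, 16, 25, 36, 49. Perfect squares starting at 2².
Term 16 comes from track B (its 8th entry): 81.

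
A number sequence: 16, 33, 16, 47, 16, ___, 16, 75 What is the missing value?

61

Positions 1, 3, 5, … form one subsequence and positions 2, 4, 6, … form another.
Subsequence A: 16, 16, 16, 16 (always 16).
Subsequence B: 33, 47, ?, 75 (arithmetic, step +14).
Subsequence B's pattern makes the blank 61.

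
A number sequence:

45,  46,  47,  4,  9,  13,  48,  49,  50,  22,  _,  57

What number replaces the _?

Reading positions in blocks of 6 reveals the pattern AAABBB — 2 tracks woven together.
Track A: 45, 46, 47, 48, 49, 50 (arithmetic, step +1).
Track B: 4, 9, 13, 22, ?, 57 (Fibonacci-style (each term is the sum of the two before it)).
Track B's pattern makes the blank 35.

35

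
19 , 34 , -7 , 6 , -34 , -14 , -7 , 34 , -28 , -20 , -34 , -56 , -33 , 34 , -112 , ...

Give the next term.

-46

Taking every 3rd term gives 3 separate tracks.
Stream A: 19, 6, -7, -20, -33 — linear: a_n = 32 − 13·n.
Stream B: 34, -34, 34, -34, 34 — alternating ±34.
Stream C: -7, -14, -28, -56, -112 — a geometric progression (common ratio 2).
Position 16 → stream A, term 6 = -46.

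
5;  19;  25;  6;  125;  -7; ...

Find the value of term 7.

Taking every 2nd term gives 2 separate tracks.
Track A = 5, 25, 125: powers 5^1, 5^2, 5^3, ….
Track B = 19, 6, -7: arithmetic, step −13.
The 7th slot belongs to track A; its 4th term is 625.

625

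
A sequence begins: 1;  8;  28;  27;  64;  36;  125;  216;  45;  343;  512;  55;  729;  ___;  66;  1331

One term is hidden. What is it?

Positions follow the repeating pattern AAB; grouping by letter gives 2 tracks.
Track A: 1, 8, 27, 64, 125, 216, 343, 512, 729, ?, 1331. The cubes 1³, 2³, 3³, ….
Track B: 28, 36, 45, 55, 66. The triangular numbers T_7, T_8, ….
Filling track A at index 10 by its rule yields 1000.

1000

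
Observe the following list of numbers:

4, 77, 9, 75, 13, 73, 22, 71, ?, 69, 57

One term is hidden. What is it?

35

The terms cycle through 2 interleaved subsequences.
Track A = 4, 9, 13, 22, ?, 57: Fibonacci-style (each term is the sum of the two before it).
Track B = 77, 75, 73, 71, 69: linear: a_n = 79 − 2·n.
So the missing entry in track A is 35.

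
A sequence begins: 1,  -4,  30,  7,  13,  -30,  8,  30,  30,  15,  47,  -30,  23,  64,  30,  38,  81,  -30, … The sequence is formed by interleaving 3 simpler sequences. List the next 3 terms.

61, 98, 30

Taking every 3rd term gives 3 separate tracks.
Subsequence A = 1, 7, 8, 15, 23, 38: Fibonacci-style (each term is the sum of the two before it).
Subsequence B = -4, 13, 30, 47, 64, 81: adding 17 each time.
Subsequence C = 30, -30, 30, -30, 30, -30: the oscillation 30·(−1)^(n+1).
Position 19 → subsequence A, term 7 = 61.
Position 20 falls in subsequence B as its term 7, giving 98.
Position 21 → subsequence C, term 7 = 30.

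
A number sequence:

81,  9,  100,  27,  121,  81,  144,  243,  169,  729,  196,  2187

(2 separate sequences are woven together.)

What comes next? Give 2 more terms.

Split by position mod 2 into 2 tracks.
Track A: 81, 100, 121, 144, 169, 196. The squares 9², 10², 11², ….
Track B: 9, 27, 81, 243, 729, 2187. Powers 3^2, 3^3, 3^4, ….
Position 13 → track A, term 7 = 225.
Term 14 comes from track B (its 7th entry): 6561.

225, 6561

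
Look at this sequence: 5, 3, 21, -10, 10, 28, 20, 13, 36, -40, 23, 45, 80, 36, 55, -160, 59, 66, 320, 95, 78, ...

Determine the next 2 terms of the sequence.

Read the sequence 3 terms at a time; column i is its own pattern.
Subsequence A: 5, -10, 20, -40, 80, -160, 320 (geometric with ratio -2).
Subsequence B: 3, 10, 13, 23, 36, 59, 95 (each term equals the sum of the previous two).
Subsequence C: 21, 28, 36, 45, 55, 66, 78 (the triangular numbers T_6, T_7, …).
Position 22 → subsequence A, term 8 = -640.
The 23rd slot belongs to subsequence B; its 8th term is 154.

-640, 154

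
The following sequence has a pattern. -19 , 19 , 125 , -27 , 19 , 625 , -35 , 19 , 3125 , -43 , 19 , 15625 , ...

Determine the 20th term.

19

Split by position mod 3: positions 1, 4, 7, … form one track, and each other residue class forms its own.
Track A: -19, -27, -35, -43 (arithmetic, step −8).
Track B: 19, 19, 19, 19 (the constant sequence 19).
Track C: 125, 625, 3125, 15625 (powers of 5).
The 20th slot belongs to track B; its 7th term is 19.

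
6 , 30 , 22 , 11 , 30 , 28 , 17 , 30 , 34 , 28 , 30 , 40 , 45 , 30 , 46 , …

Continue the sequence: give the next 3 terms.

Taking every 3rd term gives 3 separate tracks.
Subsequence A is 6, 11, 17, 28, 45, which is a Fibonacci-like recurrence a_n = a_{n-1} + a_{n-2}.
Subsequence B is 30, 30, 30, 30, 30, which is constant 30.
Subsequence C is 22, 28, 34, 40, 46, which is linear: a_n = 16 + 6·n.
Position 16 → subsequence A, term 6 = 73.
Term 17 comes from subsequence B (its 6th entry): 30.
Position 18 falls in subsequence C as its term 6, giving 52.

73, 30, 52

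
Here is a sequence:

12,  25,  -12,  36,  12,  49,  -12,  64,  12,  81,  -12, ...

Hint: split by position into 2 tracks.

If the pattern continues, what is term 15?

Taking every 2nd term gives 2 separate tracks.
Stream A is 12, -12, 12, -12, 12, -12, which is alternating ±12.
Stream B is 25, 36, 49, 64, 81, which is perfect squares starting at 5².
Position 15 → stream A, term 8 = -12.

-12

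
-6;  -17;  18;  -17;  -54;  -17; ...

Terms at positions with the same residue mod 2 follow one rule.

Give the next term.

162

Positions 1, 3, 5, … form one subsequence and positions 2, 4, 6, … form another.
Subsequence A: -6, 18, -54. Geometric, ×-3 each step.
Subsequence B: -17, -17, -17. Constant -17.
Position 7 → subsequence A, term 4 = 162.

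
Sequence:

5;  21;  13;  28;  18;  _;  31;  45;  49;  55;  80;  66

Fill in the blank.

36

Split by position mod 2 into 2 tracks.
Stream A is 5, 13, 18, 31, 49, 80, which is Fibonacci-style (each term is the sum of the two before it).
Stream B is 21, 28, ?, 45, 55, 66, which is triangular numbers starting at T_6.
The gap is stream B's term 3; the rule gives 36.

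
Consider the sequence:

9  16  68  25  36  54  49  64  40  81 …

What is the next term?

100

Positions follow the repeating pattern AAB; grouping by letter gives 2 tracks.
Track A = 9, 16, 25, 36, 49, 64, 81: the squares 3², 4², 5², ….
Track B = 68, 54, 40: linear: a_n = 82 − 14·n.
Position 11 → track A, term 8 = 100.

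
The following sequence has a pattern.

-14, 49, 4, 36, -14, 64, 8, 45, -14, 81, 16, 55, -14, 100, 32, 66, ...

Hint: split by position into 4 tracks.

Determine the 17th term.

Read the sequence 4 terms at a time; column i is its own pattern.
Track A: -14, -14, -14, -14 (constant -14).
Track B: 49, 64, 81, 100 (perfect squares starting at 7²).
Track C: 4, 8, 16, 32 (powers of 2).
Track D: 36, 45, 55, 66 (triangular numbers n(n+1)/2 for n = 8, 9, …).
Term 17 comes from track A (its 5th entry): -14.

-14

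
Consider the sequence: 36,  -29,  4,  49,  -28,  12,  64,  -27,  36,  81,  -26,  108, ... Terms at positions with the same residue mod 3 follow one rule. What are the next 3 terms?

Read the sequence 3 terms at a time; column i is its own pattern.
Stream A = 36, 49, 64, 81: consecutive squares n² from n = 6.
Stream B = -29, -28, -27, -26: arithmetic, step +1.
Stream C = 4, 12, 36, 108: a geometric progression (common ratio 3).
Term 13 comes from stream A (its 5th entry): 100.
Term 14 comes from stream B (its 5th entry): -25.
Position 15 falls in stream C as its term 5, giving 324.

100, -25, 324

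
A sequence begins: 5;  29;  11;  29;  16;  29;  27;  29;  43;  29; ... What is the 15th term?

Split by position mod 2 into 2 tracks.
Subsequence A: 5, 11, 16, 27, 43. Fibonacci-style (each term is the sum of the two before it).
Subsequence B: 29, 29, 29, 29, 29. Constant 29.
Position 15 → subsequence A, term 8 = 183.

183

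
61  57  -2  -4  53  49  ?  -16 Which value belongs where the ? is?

-8

The slot pattern repeats as AABB (period 4), so there are 2 interleaved tracks.
Track A is 61, 57, 53, 49, which is subtracting 4 each time.
Track B is -2, -4, ?, -16, which is a geometric progression (common ratio 2).
So the missing entry in track B is -8.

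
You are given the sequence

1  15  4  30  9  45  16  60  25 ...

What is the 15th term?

64

Odd-indexed and even-indexed terms follow separate rules.
Track A: 1, 4, 9, 16, 25. The squares 1², 2², 3², ….
Track B: 15, 30, 45, 60. Adding 15 each time.
Position 15 falls in track A as its term 8, giving 64.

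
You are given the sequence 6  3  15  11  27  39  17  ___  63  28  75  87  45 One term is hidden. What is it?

51

Reading positions in blocks of 3 reveals the pattern ABB — 2 tracks woven together.
Track A: 6, 11, 17, 28, 45 — Fibonacci-style (each term is the sum of the two before it).
Track B: 3, 15, 27, 39, ?, 63, 75, 87 — linear: a_n = -9 + 12·n.
Filling track B at index 5 by its rule yields 51.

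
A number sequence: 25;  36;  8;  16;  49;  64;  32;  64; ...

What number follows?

The slot pattern repeats as AABB (period 4), so there are 2 interleaved tracks.
Stream A: 25, 36, 49, 64 — consecutive squares n² from n = 5.
Stream B: 8, 16, 32, 64 — powers 2^3, 2^4, 2^5, ….
Position 9 → stream A, term 5 = 81.

81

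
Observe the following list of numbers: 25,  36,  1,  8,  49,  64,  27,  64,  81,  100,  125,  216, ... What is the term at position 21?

225

Positions follow the repeating pattern AABB; grouping by letter gives 2 tracks.
Track A = 25, 36, 49, 64, 81, 100: perfect squares starting at 5².
Track B = 1, 8, 27, 64, 125, 216: consecutive cubes n³ from n = 1.
Position 21 → track A, term 11 = 225.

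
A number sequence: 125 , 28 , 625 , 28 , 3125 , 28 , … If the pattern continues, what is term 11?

390625

The terms cycle through 2 interleaved subsequences.
Subsequence A = 125, 625, 3125: powers 5^3, 5^4, 5^5, ….
Subsequence B = 28, 28, 28: always 28.
Position 11 falls in subsequence A as its term 6, giving 390625.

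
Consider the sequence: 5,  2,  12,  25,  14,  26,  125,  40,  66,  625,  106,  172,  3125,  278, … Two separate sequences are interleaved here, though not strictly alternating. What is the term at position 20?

1906

The slot pattern repeats as ABB (period 3), so there are 2 interleaved tracks.
Track A: 5, 25, 125, 625, 3125. Powers of 5.
Track B: 2, 12, 14, 26, 40, 66, 106, 172, 278. A Fibonacci-like recurrence a_n = a_{n-1} + a_{n-2}.
Position 20 falls in track B as its term 13, giving 1906.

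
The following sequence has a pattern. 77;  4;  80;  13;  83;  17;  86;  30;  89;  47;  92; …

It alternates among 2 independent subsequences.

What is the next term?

Taking every 2nd term gives 2 separate tracks.
Track A = 77, 80, 83, 86, 89, 92: adding 3 each time.
Track B = 4, 13, 17, 30, 47: a Fibonacci-like recurrence a_n = a_{n-1} + a_{n-2}.
The 12th slot belongs to track B; its 6th term is 77.

77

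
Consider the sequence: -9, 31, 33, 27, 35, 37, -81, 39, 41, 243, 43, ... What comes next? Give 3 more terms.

Reading positions in blocks of 3 reveals the pattern ABB — 2 tracks woven together.
Stream A: -9, 27, -81, 243 (multiplying by -3 each time).
Stream B: 31, 33, 35, 37, 39, 41, 43 (adding 2 each time).
The 12th slot belongs to stream B; its 8th term is 45.
Position 13 falls in stream A as its term 5, giving -729.
Position 14 → stream B, term 9 = 47.

45, -729, 47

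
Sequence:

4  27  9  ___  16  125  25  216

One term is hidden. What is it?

The terms cycle through 2 interleaved subsequences.
Track A: 4, 9, 16, 25. Perfect squares starting at 2².
Track B: 27, ?, 125, 216. Consecutive cubes n³ from n = 3.
So the missing entry in track B is 64.

64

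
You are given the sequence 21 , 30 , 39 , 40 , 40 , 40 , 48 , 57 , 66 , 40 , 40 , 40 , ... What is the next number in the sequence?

Positions follow the repeating pattern AAABBB; grouping by letter gives 2 tracks.
Stream A: 21, 30, 39, 48, 57, 66. Arithmetic, step +9.
Stream B: 40, 40, 40, 40, 40, 40. Always 40.
Position 13 → stream A, term 7 = 75.

75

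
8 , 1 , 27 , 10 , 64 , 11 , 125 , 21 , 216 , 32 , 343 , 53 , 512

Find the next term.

Split by position mod 2 into 2 tracks.
Track A: 8, 27, 64, 125, 216, 343, 512 — consecutive cubes n³ from n = 2.
Track B: 1, 10, 11, 21, 32, 53 — Fibonacci-style (each term is the sum of the two before it).
Position 14 → track B, term 7 = 85.

85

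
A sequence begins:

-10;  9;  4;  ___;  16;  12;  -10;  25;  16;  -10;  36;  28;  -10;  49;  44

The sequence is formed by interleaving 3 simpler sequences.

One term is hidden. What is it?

-10

Split by position mod 3: positions 1, 4, 7, … form one track, and each other residue class forms its own.
Track A is -10, ?, -10, -10, -10, which is always -10.
Track B is 9, 16, 25, 36, 49, which is perfect squares starting at 3².
Track C is 4, 12, 16, 28, 44, which is each term equals the sum of the previous two.
Track A's pattern makes the blank -10.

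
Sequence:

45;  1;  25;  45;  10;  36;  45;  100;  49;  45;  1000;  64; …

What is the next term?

Split by position mod 3: positions 1, 4, 7, … form one track, and each other residue class forms its own.
Track A is 45, 45, 45, 45, which is constant 45.
Track B is 1, 10, 100, 1000, which is powers of 10.
Track C is 25, 36, 49, 64, which is perfect squares starting at 5².
The 13th slot belongs to track A; its 5th term is 45.

45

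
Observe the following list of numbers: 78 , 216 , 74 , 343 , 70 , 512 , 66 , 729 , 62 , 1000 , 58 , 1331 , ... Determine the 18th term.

2744

Positions 1, 3, 5, … form one subsequence and positions 2, 4, 6, … form another.
Stream A: 78, 74, 70, 66, 62, 58 — linear: a_n = 82 − 4·n.
Stream B: 216, 343, 512, 729, 1000, 1331 — consecutive cubes n³ from n = 6.
Position 18 → stream B, term 9 = 2744.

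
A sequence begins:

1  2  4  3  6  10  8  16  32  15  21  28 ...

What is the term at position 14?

128

The slot pattern repeats as AAABBB (period 6), so there are 2 interleaved tracks.
Track A = 1, 2, 4, 8, 16, 32: powers of 2.
Track B = 3, 6, 10, 15, 21, 28: triangular numbers starting at T_2.
Term 14 comes from track A (its 8th entry): 128.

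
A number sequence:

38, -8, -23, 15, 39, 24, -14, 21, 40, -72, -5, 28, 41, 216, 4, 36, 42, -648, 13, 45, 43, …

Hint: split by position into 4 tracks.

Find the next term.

1944

Read the sequence 4 terms at a time; column i is its own pattern.
Track A: 38, 39, 40, 41, 42, 43. Arithmetic with common difference +1.
Track B: -8, 24, -72, 216, -648. Multiplying by -3 each time.
Track C: -23, -14, -5, 4, 13. Arithmetic with common difference +9.
Track D: 15, 21, 28, 36, 45. Triangular numbers n(n+1)/2 for n = 5, 6, ….
Position 22 → track B, term 6 = 1944.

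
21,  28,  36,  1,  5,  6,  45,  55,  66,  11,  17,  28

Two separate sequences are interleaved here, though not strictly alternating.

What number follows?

78

The slot pattern repeats as AAABBB (period 6), so there are 2 interleaved tracks.
Subsequence A: 21, 28, 36, 45, 55, 66 (triangular numbers starting at T_6).
Subsequence B: 1, 5, 6, 11, 17, 28 (each term equals the sum of the previous two).
Position 13 → subsequence A, term 7 = 78.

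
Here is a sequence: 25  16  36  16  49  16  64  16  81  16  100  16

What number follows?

Taking every 2nd term gives 2 separate tracks.
Stream A is 25, 36, 49, 64, 81, 100, which is perfect squares starting at 5².
Stream B is 16, 16, 16, 16, 16, 16, which is the constant sequence 16.
Position 13 → stream A, term 7 = 121.

121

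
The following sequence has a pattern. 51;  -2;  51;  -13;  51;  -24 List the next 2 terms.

Split by position mod 2 into 2 tracks.
Stream A: 51, 51, 51 (constant 51).
Stream B: -2, -13, -24 (arithmetic with common difference −11).
Term 7 comes from stream A (its 4th entry): 51.
Term 8 comes from stream B (its 4th entry): -35.

51, -35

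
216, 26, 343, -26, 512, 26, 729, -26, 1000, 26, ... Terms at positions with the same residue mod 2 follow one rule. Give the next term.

1331

Taking every 2nd term gives 2 separate tracks.
Stream A: 216, 343, 512, 729, 1000 — the cubes 6³, 7³, 8³, ….
Stream B: 26, -26, 26, -26, 26 — oscillating between 26 and -26.
The 11th slot belongs to stream A; its 6th term is 1331.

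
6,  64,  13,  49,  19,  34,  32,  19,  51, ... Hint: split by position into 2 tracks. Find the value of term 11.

83

Odd-indexed and even-indexed terms follow separate rules.
Stream A is 6, 13, 19, 32, 51, which is each term equals the sum of the previous two.
Stream B is 64, 49, 34, 19, which is subtracting 15 each time.
Position 11 falls in stream A as its term 6, giving 83.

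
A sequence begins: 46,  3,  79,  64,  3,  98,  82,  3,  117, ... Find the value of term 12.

Read the sequence 3 terms at a time; column i is its own pattern.
Track A is 46, 64, 82, which is arithmetic with common difference +18.
Track B is 3, 3, 3, which is constant 3.
Track C is 79, 98, 117, which is linear: a_n = 60 + 19·n.
Position 12 falls in track C as its term 4, giving 136.

136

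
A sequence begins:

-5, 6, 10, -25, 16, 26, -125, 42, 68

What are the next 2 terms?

Reading positions in blocks of 3 reveals the pattern ABB — 2 tracks woven together.
Subsequence A: -5, -25, -125 — geometric with ratio 5.
Subsequence B: 6, 10, 16, 26, 42, 68 — each term equals the sum of the previous two.
Position 10 → subsequence A, term 4 = -625.
The 11th slot belongs to subsequence B; its 7th term is 110.

-625, 110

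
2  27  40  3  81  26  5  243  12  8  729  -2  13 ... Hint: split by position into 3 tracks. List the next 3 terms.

2187, -16, 21

Split by position mod 3 into 3 tracks.
Subsequence A: 2, 3, 5, 8, 13. Fibonacci-style (each term is the sum of the two before it).
Subsequence B: 27, 81, 243, 729. Successive powers of 3.
Subsequence C: 40, 26, 12, -2. Arithmetic, step −14.
The 14th slot belongs to subsequence B; its 5th term is 2187.
Position 15 falls in subsequence C as its term 5, giving -16.
Position 16 falls in subsequence A as its term 6, giving 21.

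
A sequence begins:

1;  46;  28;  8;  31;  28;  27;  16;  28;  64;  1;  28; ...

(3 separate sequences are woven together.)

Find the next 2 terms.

125, -14

Split by position mod 3: positions 1, 4, 7, … form one track, and each other residue class forms its own.
Subsequence A is 1, 8, 27, 64, which is consecutive cubes n³ from n = 1.
Subsequence B is 46, 31, 16, 1, which is arithmetic with common difference −15.
Subsequence C is 28, 28, 28, 28, which is constant 28.
Position 13 falls in subsequence A as its term 5, giving 125.
Term 14 comes from subsequence B (its 5th entry): -14.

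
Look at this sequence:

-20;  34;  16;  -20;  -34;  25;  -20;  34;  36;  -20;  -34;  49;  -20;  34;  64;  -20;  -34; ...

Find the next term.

81

Split by position mod 3: positions 1, 4, 7, … form one track, and each other residue class forms its own.
Track A: -20, -20, -20, -20, -20, -20 — the constant sequence -20.
Track B: 34, -34, 34, -34, 34, -34 — alternating ±34.
Track C: 16, 25, 36, 49, 64 — consecutive squares n² from n = 4.
Term 18 comes from track C (its 6th entry): 81.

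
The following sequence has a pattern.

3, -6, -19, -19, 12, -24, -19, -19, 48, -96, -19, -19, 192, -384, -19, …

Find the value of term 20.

-19

Positions follow the repeating pattern AABB; grouping by letter gives 2 tracks.
Subsequence A = 3, -6, 12, -24, 48, -96, 192, -384: multiplying by -2 each time.
Subsequence B = -19, -19, -19, -19, -19, -19, -19: the constant sequence -19.
Position 20 falls in subsequence B as its term 10, giving -19.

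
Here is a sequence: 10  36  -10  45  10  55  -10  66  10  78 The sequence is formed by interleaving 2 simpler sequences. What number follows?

-10

Taking every 2nd term gives 2 separate tracks.
Track A = 10, -10, 10, -10, 10: oscillating between 10 and -10.
Track B = 36, 45, 55, 66, 78: triangular numbers starting at T_8.
The 11th slot belongs to track A; its 6th term is -10.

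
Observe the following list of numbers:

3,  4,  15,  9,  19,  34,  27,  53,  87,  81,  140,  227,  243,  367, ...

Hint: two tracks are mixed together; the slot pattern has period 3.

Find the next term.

594

Reading positions in blocks of 3 reveals the pattern ABB — 2 tracks woven together.
Track A: 3, 9, 27, 81, 243 (successive powers of 3).
Track B: 4, 15, 19, 34, 53, 87, 140, 227, 367 (each term equals the sum of the previous two).
Term 15 comes from track B (its 10th entry): 594.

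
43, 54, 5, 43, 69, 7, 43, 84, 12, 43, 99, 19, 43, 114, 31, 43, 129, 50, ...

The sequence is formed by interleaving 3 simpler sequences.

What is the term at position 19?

The terms cycle through 3 interleaved subsequences.
Track A: 43, 43, 43, 43, 43, 43 (the constant sequence 43).
Track B: 54, 69, 84, 99, 114, 129 (adding 15 each time).
Track C: 5, 7, 12, 19, 31, 50 (each term equals the sum of the previous two).
The 19th slot belongs to track A; its 7th term is 43.

43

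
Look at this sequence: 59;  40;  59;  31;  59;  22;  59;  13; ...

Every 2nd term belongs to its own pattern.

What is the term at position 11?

Taking every 2nd term gives 2 separate tracks.
Stream A: 59, 59, 59, 59 (the constant sequence 59).
Stream B: 40, 31, 22, 13 (linear: a_n = 49 − 9·n).
Term 11 comes from stream A (its 6th entry): 59.

59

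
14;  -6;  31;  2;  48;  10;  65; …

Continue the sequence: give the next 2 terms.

18, 82

Split by position mod 2 into 2 tracks.
Track A = 14, 31, 48, 65: arithmetic with common difference +17.
Track B = -6, 2, 10: adding 8 each time.
Position 8 falls in track B as its term 4, giving 18.
Position 9 → track A, term 5 = 82.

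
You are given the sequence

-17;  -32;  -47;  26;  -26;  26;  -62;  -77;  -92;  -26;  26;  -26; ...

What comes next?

Positions follow the repeating pattern AAABBB; grouping by letter gives 2 tracks.
Stream A: -17, -32, -47, -62, -77, -92. Arithmetic with common difference −15.
Stream B: 26, -26, 26, -26, 26, -26. Alternating ±26.
Position 13 falls in stream A as its term 7, giving -107.

-107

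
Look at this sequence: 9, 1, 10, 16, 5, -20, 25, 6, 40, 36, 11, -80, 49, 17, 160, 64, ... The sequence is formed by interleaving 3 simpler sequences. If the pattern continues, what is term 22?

Split by position mod 3 into 3 tracks.
Track A = 9, 16, 25, 36, 49, 64: perfect squares starting at 3².
Track B = 1, 5, 6, 11, 17: a Fibonacci-like recurrence a_n = a_{n-1} + a_{n-2}.
Track C = 10, -20, 40, -80, 160: geometric with ratio -2.
The 22nd slot belongs to track A; its 8th term is 100.

100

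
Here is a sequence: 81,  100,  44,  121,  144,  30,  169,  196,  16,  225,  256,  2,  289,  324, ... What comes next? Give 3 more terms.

Positions follow the repeating pattern AAB; grouping by letter gives 2 tracks.
Track A: 81, 100, 121, 144, 169, 196, 225, 256, 289, 324. Consecutive squares n² from n = 9.
Track B: 44, 30, 16, 2. Arithmetic, step −14.
Position 15 → track B, term 5 = -12.
Term 16 comes from track A (its 11th entry): 361.
The 17th slot belongs to track A; its 12th term is 400.

-12, 361, 400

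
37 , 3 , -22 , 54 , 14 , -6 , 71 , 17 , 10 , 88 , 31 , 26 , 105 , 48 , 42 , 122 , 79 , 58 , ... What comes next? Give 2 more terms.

Split by position mod 3: positions 1, 4, 7, … form one track, and each other residue class forms its own.
Track A is 37, 54, 71, 88, 105, 122, which is adding 17 each time.
Track B is 3, 14, 17, 31, 48, 79, which is a Fibonacci-like recurrence a_n = a_{n-1} + a_{n-2}.
Track C is -22, -6, 10, 26, 42, 58, which is arithmetic with common difference +16.
The 19th slot belongs to track A; its 7th term is 139.
Position 20 falls in track B as its term 7, giving 127.

139, 127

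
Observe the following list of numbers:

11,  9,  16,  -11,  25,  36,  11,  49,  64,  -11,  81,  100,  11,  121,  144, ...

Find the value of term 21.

256

Reading positions in blocks of 3 reveals the pattern ABB — 2 tracks woven together.
Stream A: 11, -11, 11, -11, 11. Oscillating between 11 and -11.
Stream B: 9, 16, 25, 36, 49, 64, 81, 100, 121, 144. Perfect squares starting at 3².
The 21st slot belongs to stream B; its 14th term is 256.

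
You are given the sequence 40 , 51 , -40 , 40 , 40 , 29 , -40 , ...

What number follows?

The terms cycle through 2 interleaved subsequences.
Subsequence A: 40, -40, 40, -40. The oscillation 40·(−1)^(n+1).
Subsequence B: 51, 40, 29. Linear: a_n = 62 − 11·n.
The 8th slot belongs to subsequence B; its 4th term is 18.

18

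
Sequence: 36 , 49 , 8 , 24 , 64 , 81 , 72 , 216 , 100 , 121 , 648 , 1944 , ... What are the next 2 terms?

144, 169

The slot pattern repeats as AABB (period 4), so there are 2 interleaved tracks.
Subsequence A = 36, 49, 64, 81, 100, 121: consecutive squares n² from n = 6.
Subsequence B = 8, 24, 72, 216, 648, 1944: geometric, ×3 each step.
The 13th slot belongs to subsequence A; its 7th term is 144.
Term 14 comes from subsequence A (its 8th entry): 169.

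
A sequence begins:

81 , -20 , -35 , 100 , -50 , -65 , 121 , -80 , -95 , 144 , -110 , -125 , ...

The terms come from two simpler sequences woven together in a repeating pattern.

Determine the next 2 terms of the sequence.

169, -140

The slot pattern repeats as ABB (period 3), so there are 2 interleaved tracks.
Stream A: 81, 100, 121, 144 (the squares 9², 10², 11², …).
Stream B: -20, -35, -50, -65, -80, -95, -110, -125 (arithmetic with common difference −15).
Term 13 comes from stream A (its 5th entry): 169.
Term 14 comes from stream B (its 9th entry): -140.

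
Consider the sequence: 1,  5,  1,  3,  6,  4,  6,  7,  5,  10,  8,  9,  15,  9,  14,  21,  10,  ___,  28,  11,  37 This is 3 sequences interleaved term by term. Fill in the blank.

Read the sequence 3 terms at a time; column i is its own pattern.
Track A = 1, 3, 6, 10, 15, 21, 28: the triangular numbers T_1, T_2, ….
Track B = 5, 6, 7, 8, 9, 10, 11: arithmetic with common difference +1.
Track C = 1, 4, 5, 9, 14, ?, 37: each term equals the sum of the previous two.
The gap is track C's term 6; the rule gives 23.

23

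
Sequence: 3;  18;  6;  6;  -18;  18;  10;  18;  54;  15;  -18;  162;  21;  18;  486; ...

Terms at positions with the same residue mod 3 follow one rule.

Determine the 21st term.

4374

Read the sequence 3 terms at a time; column i is its own pattern.
Subsequence A: 3, 6, 10, 15, 21 — triangular numbers starting at T_2.
Subsequence B: 18, -18, 18, -18, 18 — the oscillation 18·(−1)^(n+1).
Subsequence C: 6, 18, 54, 162, 486 — geometric, ×3 each step.
Position 21 falls in subsequence C as its term 7, giving 4374.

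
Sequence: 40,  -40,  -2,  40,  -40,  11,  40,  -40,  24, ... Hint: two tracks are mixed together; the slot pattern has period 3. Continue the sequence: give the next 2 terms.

Reading positions in blocks of 3 reveals the pattern AAB — 2 tracks woven together.
Subsequence A: 40, -40, 40, -40, 40, -40 (oscillating between 40 and -40).
Subsequence B: -2, 11, 24 (arithmetic, step +13).
Position 10 falls in subsequence A as its term 7, giving 40.
Position 11 falls in subsequence A as its term 8, giving -40.

40, -40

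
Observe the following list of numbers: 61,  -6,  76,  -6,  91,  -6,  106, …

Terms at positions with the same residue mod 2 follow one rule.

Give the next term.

-6

The terms cycle through 2 interleaved subsequences.
Subsequence A is 61, 76, 91, 106, which is linear: a_n = 46 + 15·n.
Subsequence B is -6, -6, -6, which is always -6.
Position 8 → subsequence B, term 4 = -6.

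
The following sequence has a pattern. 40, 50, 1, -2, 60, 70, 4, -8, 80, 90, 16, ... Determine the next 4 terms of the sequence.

-32, 100, 110, 64

Reading positions in blocks of 4 reveals the pattern AABB — 2 tracks woven together.
Subsequence A = 40, 50, 60, 70, 80, 90: arithmetic with common difference +10.
Subsequence B = 1, -2, 4, -8, 16: a geometric progression (common ratio -2).
Position 12 → subsequence B, term 6 = -32.
Position 13 falls in subsequence A as its term 7, giving 100.
Term 14 comes from subsequence A (its 8th entry): 110.
Term 15 comes from subsequence B (its 7th entry): 64.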